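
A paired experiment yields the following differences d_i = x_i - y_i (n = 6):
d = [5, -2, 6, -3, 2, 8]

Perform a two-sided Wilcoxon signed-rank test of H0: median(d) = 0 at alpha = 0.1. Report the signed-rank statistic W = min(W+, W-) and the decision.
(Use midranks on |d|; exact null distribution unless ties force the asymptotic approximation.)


Step 1: Drop any zero differences (none here) and take |d_i|.
|d| = [5, 2, 6, 3, 2, 8]
Step 2: Midrank |d_i| (ties get averaged ranks).
ranks: |5|->4, |2|->1.5, |6|->5, |3|->3, |2|->1.5, |8|->6
Step 3: Attach original signs; sum ranks with positive sign and with negative sign.
W+ = 4 + 5 + 1.5 + 6 = 16.5
W- = 1.5 + 3 = 4.5
(Check: W+ + W- = 21 should equal n(n+1)/2 = 21.)
Step 4: Test statistic W = min(W+, W-) = 4.5.
Step 5: Ties in |d|, so use the tie-corrected normal approximation.
        E[W] = n(n+1)/4 = 6*7/4 = 10.5.
        Tie groups: |d|=2 (t=2); sum(t^3 - t) = 6.
        Var[W] = n(n+1)(2n+1)/24 - sum(t^3-t)/48 = 546/24 - 6/48 = 22.625.
        z = (W - E[W]) / sqrt(Var[W]) = (4.5 - 10.5) / 4.7566 = -1.2614.
        Two-sided p = 2*Phi(z) = 0.207160.
Step 6: alpha = 0.1. fail to reject H0.

W+ = 16.5, W- = 4.5, W = min = 4.5, p = 0.207160, fail to reject H0.


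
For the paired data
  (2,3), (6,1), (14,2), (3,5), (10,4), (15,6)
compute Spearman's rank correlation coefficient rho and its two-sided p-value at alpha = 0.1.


Step 1: Rank x and y separately (midranks; no ties here).
rank(x): 2->1, 6->3, 14->5, 3->2, 10->4, 15->6
rank(y): 3->3, 1->1, 2->2, 5->5, 4->4, 6->6
Step 2: d_i = R_x(i) - R_y(i); compute d_i^2.
  (1-3)^2=4, (3-1)^2=4, (5-2)^2=9, (2-5)^2=9, (4-4)^2=0, (6-6)^2=0
sum(d^2) = 26.
Step 3: rho = 1 - 6*26 / (6*(6^2 - 1)) = 1 - 156/210 = 0.257143.
Step 4: Under H0, t = rho * sqrt((n-2)/(1-rho^2)) = 0.5322 ~ t(4).
Step 5: Two-sided p-value from the t-distribution with 4 df = 0.622787.
Step 6: alpha = 0.1. fail to reject H0.

rho = 0.2571, p = 0.622787, fail to reject H0 at alpha = 0.1.


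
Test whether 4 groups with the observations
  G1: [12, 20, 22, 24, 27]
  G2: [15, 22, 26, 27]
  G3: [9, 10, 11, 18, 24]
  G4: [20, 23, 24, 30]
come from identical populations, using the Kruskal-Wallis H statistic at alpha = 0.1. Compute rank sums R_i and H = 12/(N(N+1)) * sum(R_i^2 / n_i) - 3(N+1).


Step 1: Combine all N = 18 observations and assign midranks.
sorted (value, group, rank): (9,G3,1), (10,G3,2), (11,G3,3), (12,G1,4), (15,G2,5), (18,G3,6), (20,G1,7.5), (20,G4,7.5), (22,G1,9.5), (22,G2,9.5), (23,G4,11), (24,G1,13), (24,G3,13), (24,G4,13), (26,G2,15), (27,G1,16.5), (27,G2,16.5), (30,G4,18)
Step 2: Sum ranks within each group.
R_1 = 50.5 (n_1 = 5)
R_2 = 46 (n_2 = 4)
R_3 = 25 (n_3 = 5)
R_4 = 49.5 (n_4 = 4)
Step 3: H = 12/(N(N+1)) * sum(R_i^2/n_i) - 3(N+1)
     = 12/(18*19) * (50.5^2/5 + 46^2/4 + 25^2/5 + 49.5^2/4) - 3*19
     = 0.035088 * 1776.61 - 57
     = 5.337281.
Step 4: Ties present; correction factor C = 1 - 42/(18^3 - 18) = 0.992776. Corrected H = 5.337281 / 0.992776 = 5.376117.
Step 5: Under H0, H ~ chi^2(3); p-value = 0.146239.
Step 6: alpha = 0.1. fail to reject H0.

H = 5.3761, df = 3, p = 0.146239, fail to reject H0.


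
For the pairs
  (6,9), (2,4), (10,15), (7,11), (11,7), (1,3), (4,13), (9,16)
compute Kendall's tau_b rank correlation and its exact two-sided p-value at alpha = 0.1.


Step 1: Enumerate the 28 unordered pairs (i,j) with i<j and classify each by sign(x_j-x_i) * sign(y_j-y_i).
  (1,2):dx=-4,dy=-5->C; (1,3):dx=+4,dy=+6->C; (1,4):dx=+1,dy=+2->C; (1,5):dx=+5,dy=-2->D
  (1,6):dx=-5,dy=-6->C; (1,7):dx=-2,dy=+4->D; (1,8):dx=+3,dy=+7->C; (2,3):dx=+8,dy=+11->C
  (2,4):dx=+5,dy=+7->C; (2,5):dx=+9,dy=+3->C; (2,6):dx=-1,dy=-1->C; (2,7):dx=+2,dy=+9->C
  (2,8):dx=+7,dy=+12->C; (3,4):dx=-3,dy=-4->C; (3,5):dx=+1,dy=-8->D; (3,6):dx=-9,dy=-12->C
  (3,7):dx=-6,dy=-2->C; (3,8):dx=-1,dy=+1->D; (4,5):dx=+4,dy=-4->D; (4,6):dx=-6,dy=-8->C
  (4,7):dx=-3,dy=+2->D; (4,8):dx=+2,dy=+5->C; (5,6):dx=-10,dy=-4->C; (5,7):dx=-7,dy=+6->D
  (5,8):dx=-2,dy=+9->D; (6,7):dx=+3,dy=+10->C; (6,8):dx=+8,dy=+13->C; (7,8):dx=+5,dy=+3->C
Step 2: C = 20, D = 8, total pairs = 28.
Step 3: tau = (C - D)/(n(n-1)/2) = (20 - 8)/28 = 0.428571.
Step 4: Exact two-sided p-value (enumerate n! = 40320 permutations of y under H0): p = 0.178869.
Step 5: alpha = 0.1. fail to reject H0.

tau_b = 0.4286 (C=20, D=8), p = 0.178869, fail to reject H0.


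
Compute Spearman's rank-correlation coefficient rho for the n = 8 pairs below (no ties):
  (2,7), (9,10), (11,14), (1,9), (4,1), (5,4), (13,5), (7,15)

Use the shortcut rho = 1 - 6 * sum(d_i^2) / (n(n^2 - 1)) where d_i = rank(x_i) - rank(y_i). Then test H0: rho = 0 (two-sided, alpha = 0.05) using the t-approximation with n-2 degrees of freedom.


Step 1: Rank x and y separately (midranks; no ties here).
rank(x): 2->2, 9->6, 11->7, 1->1, 4->3, 5->4, 13->8, 7->5
rank(y): 7->4, 10->6, 14->7, 9->5, 1->1, 4->2, 5->3, 15->8
Step 2: d_i = R_x(i) - R_y(i); compute d_i^2.
  (2-4)^2=4, (6-6)^2=0, (7-7)^2=0, (1-5)^2=16, (3-1)^2=4, (4-2)^2=4, (8-3)^2=25, (5-8)^2=9
sum(d^2) = 62.
Step 3: rho = 1 - 6*62 / (8*(8^2 - 1)) = 1 - 372/504 = 0.261905.
Step 4: Under H0, t = rho * sqrt((n-2)/(1-rho^2)) = 0.6647 ~ t(6).
Step 5: Two-sided p-value from the t-distribution with 6 df = 0.530923.
Step 6: alpha = 0.05. fail to reject H0.

rho = 0.2619, p = 0.530923, fail to reject H0 at alpha = 0.05.


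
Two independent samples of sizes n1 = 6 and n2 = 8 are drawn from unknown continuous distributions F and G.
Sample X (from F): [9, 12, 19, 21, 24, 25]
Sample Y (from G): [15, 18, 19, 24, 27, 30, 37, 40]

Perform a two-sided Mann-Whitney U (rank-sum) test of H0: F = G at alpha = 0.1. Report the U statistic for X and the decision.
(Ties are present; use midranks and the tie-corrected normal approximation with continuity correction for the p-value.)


Step 1: Combine and sort all 14 observations; assign midranks.
sorted (value, group): (9,X), (12,X), (15,Y), (18,Y), (19,X), (19,Y), (21,X), (24,X), (24,Y), (25,X), (27,Y), (30,Y), (37,Y), (40,Y)
ranks: 9->1, 12->2, 15->3, 18->4, 19->5.5, 19->5.5, 21->7, 24->8.5, 24->8.5, 25->10, 27->11, 30->12, 37->13, 40->14
Step 2: Rank sum for X: R1 = 1 + 2 + 5.5 + 7 + 8.5 + 10 = 34.
Step 3: U_X = R1 - n1(n1+1)/2 = 34 - 6*7/2 = 34 - 21 = 13.
       U_Y = n1*n2 - U_X = 48 - 13 = 35.
Step 4: Ties are present, so use the tie-corrected normal approximation (with continuity correction) for the p-value.
Step 5: p-value = 0.174295; compare to alpha = 0.1. fail to reject H0.

U_X = 13, p = 0.174295, fail to reject H0 at alpha = 0.1.


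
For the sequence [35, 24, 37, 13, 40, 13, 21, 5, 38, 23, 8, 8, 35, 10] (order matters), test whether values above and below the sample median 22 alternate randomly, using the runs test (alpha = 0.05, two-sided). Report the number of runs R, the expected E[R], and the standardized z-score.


Step 1: Compute median = 22; label A = above, B = below.
Labels in order: AAABABBBAABBAB  (n_A = 7, n_B = 7)
Step 2: Count runs R = 8.
Step 3: Under H0 (random ordering), E[R] = 2*n_A*n_B/(n_A+n_B) + 1 = 2*7*7/14 + 1 = 8.0000.
        Var[R] = 2*n_A*n_B*(2*n_A*n_B - n_A - n_B) / ((n_A+n_B)^2 * (n_A+n_B-1)) = 8232/2548 = 3.2308.
        SD[R] = 1.7974.
Step 4: R = E[R], so z = 0 with no continuity correction.
Step 5: Two-sided p-value via normal approximation = 2*(1 - Phi(|z|)) = 1.000000.
Step 6: alpha = 0.05. fail to reject H0.

R = 8, z = 0.0000, p = 1.000000, fail to reject H0.


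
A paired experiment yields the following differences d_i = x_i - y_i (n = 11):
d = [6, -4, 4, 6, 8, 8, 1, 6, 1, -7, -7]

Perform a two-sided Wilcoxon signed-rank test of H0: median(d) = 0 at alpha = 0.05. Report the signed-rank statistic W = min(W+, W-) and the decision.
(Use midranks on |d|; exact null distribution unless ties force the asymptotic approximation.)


Step 1: Drop any zero differences (none here) and take |d_i|.
|d| = [6, 4, 4, 6, 8, 8, 1, 6, 1, 7, 7]
Step 2: Midrank |d_i| (ties get averaged ranks).
ranks: |6|->6, |4|->3.5, |4|->3.5, |6|->6, |8|->10.5, |8|->10.5, |1|->1.5, |6|->6, |1|->1.5, |7|->8.5, |7|->8.5
Step 3: Attach original signs; sum ranks with positive sign and with negative sign.
W+ = 6 + 3.5 + 6 + 10.5 + 10.5 + 1.5 + 6 + 1.5 = 45.5
W- = 3.5 + 8.5 + 8.5 = 20.5
(Check: W+ + W- = 66 should equal n(n+1)/2 = 66.)
Step 4: Test statistic W = min(W+, W-) = 20.5.
Step 5: Ties in |d|, so use the tie-corrected normal approximation.
        E[W] = n(n+1)/4 = 11*12/4 = 33.
        Tie groups: |d|=1 (t=2), |d|=4 (t=2), |d|=6 (t=3), |d|=7 (t=2), |d|=8 (t=2); sum(t^3 - t) = 48.
        Var[W] = n(n+1)(2n+1)/24 - sum(t^3-t)/48 = 3036/24 - 48/48 = 125.5.
        z = (W - E[W]) / sqrt(Var[W]) = (20.5 - 33) / 11.2027 = -1.1158.
        Two-sided p = 2*Phi(z) = 0.264506.
Step 6: alpha = 0.05. fail to reject H0.

W+ = 45.5, W- = 20.5, W = min = 20.5, p = 0.264506, fail to reject H0.


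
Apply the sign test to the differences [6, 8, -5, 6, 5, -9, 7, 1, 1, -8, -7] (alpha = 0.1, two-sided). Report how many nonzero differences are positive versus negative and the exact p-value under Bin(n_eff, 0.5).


Step 1: Discard zero differences. Original n = 11; n_eff = number of nonzero differences = 11.
Nonzero differences (with sign): +6, +8, -5, +6, +5, -9, +7, +1, +1, -8, -7
Step 2: Count signs: positive = 7, negative = 4.
Step 3: Under H0: P(positive) = 0.5, so the number of positives S ~ Bin(11, 0.5).
Step 4: Two-sided exact p-value = sum of Bin(11,0.5) probabilities at or below the observed probability = 0.548828.
Step 5: alpha = 0.1. fail to reject H0.

n_eff = 11, pos = 7, neg = 4, p = 0.548828, fail to reject H0.


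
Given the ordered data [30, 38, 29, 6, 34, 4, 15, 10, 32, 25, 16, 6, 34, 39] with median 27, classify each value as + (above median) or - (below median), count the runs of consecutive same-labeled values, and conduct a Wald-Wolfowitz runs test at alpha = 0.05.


Step 1: Compute median = 27; label A = above, B = below.
Labels in order: AAABABBBABBBAA  (n_A = 7, n_B = 7)
Step 2: Count runs R = 7.
Step 3: Under H0 (random ordering), E[R] = 2*n_A*n_B/(n_A+n_B) + 1 = 2*7*7/14 + 1 = 8.0000.
        Var[R] = 2*n_A*n_B*(2*n_A*n_B - n_A - n_B) / ((n_A+n_B)^2 * (n_A+n_B-1)) = 8232/2548 = 3.2308.
        SD[R] = 1.7974.
Step 4: Continuity-corrected z = (R + 0.5 - E[R]) / SD[R] = (7 + 0.5 - 8.0000) / 1.7974 = -0.2782.
Step 5: Two-sided p-value via normal approximation = 2*(1 - Phi(|z|)) = 0.780879.
Step 6: alpha = 0.05. fail to reject H0.

R = 7, z = -0.2782, p = 0.780879, fail to reject H0.


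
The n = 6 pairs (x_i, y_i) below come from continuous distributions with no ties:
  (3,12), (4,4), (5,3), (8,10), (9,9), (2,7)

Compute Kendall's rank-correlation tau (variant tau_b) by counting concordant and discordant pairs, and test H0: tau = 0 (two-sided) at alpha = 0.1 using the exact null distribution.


Step 1: Enumerate the 15 unordered pairs (i,j) with i<j and classify each by sign(x_j-x_i) * sign(y_j-y_i).
  (1,2):dx=+1,dy=-8->D; (1,3):dx=+2,dy=-9->D; (1,4):dx=+5,dy=-2->D; (1,5):dx=+6,dy=-3->D
  (1,6):dx=-1,dy=-5->C; (2,3):dx=+1,dy=-1->D; (2,4):dx=+4,dy=+6->C; (2,5):dx=+5,dy=+5->C
  (2,6):dx=-2,dy=+3->D; (3,4):dx=+3,dy=+7->C; (3,5):dx=+4,dy=+6->C; (3,6):dx=-3,dy=+4->D
  (4,5):dx=+1,dy=-1->D; (4,6):dx=-6,dy=-3->C; (5,6):dx=-7,dy=-2->C
Step 2: C = 7, D = 8, total pairs = 15.
Step 3: tau = (C - D)/(n(n-1)/2) = (7 - 8)/15 = -0.066667.
Step 4: Exact two-sided p-value (enumerate n! = 720 permutations of y under H0): p = 1.000000.
Step 5: alpha = 0.1. fail to reject H0.

tau_b = -0.0667 (C=7, D=8), p = 1.000000, fail to reject H0.


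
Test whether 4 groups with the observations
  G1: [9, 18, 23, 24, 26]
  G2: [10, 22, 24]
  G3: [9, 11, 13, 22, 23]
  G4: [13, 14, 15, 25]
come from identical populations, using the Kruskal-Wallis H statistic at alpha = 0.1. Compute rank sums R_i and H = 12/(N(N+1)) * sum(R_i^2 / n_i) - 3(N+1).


Step 1: Combine all N = 17 observations and assign midranks.
sorted (value, group, rank): (9,G1,1.5), (9,G3,1.5), (10,G2,3), (11,G3,4), (13,G3,5.5), (13,G4,5.5), (14,G4,7), (15,G4,8), (18,G1,9), (22,G2,10.5), (22,G3,10.5), (23,G1,12.5), (23,G3,12.5), (24,G1,14.5), (24,G2,14.5), (25,G4,16), (26,G1,17)
Step 2: Sum ranks within each group.
R_1 = 54.5 (n_1 = 5)
R_2 = 28 (n_2 = 3)
R_3 = 34 (n_3 = 5)
R_4 = 36.5 (n_4 = 4)
Step 3: H = 12/(N(N+1)) * sum(R_i^2/n_i) - 3(N+1)
     = 12/(17*18) * (54.5^2/5 + 28^2/3 + 34^2/5 + 36.5^2/4) - 3*18
     = 0.039216 * 1419.65 - 54
     = 1.672386.
Step 4: Ties present; correction factor C = 1 - 30/(17^3 - 17) = 0.993873. Corrected H = 1.672386 / 0.993873 = 1.682696.
Step 5: Under H0, H ~ chi^2(3); p-value = 0.640788.
Step 6: alpha = 0.1. fail to reject H0.

H = 1.6827, df = 3, p = 0.640788, fail to reject H0.


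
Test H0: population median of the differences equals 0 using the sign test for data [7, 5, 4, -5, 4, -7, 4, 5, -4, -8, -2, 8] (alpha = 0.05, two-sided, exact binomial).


Step 1: Discard zero differences. Original n = 12; n_eff = number of nonzero differences = 12.
Nonzero differences (with sign): +7, +5, +4, -5, +4, -7, +4, +5, -4, -8, -2, +8
Step 2: Count signs: positive = 7, negative = 5.
Step 3: Under H0: P(positive) = 0.5, so the number of positives S ~ Bin(12, 0.5).
Step 4: Two-sided exact p-value = sum of Bin(12,0.5) probabilities at or below the observed probability = 0.774414.
Step 5: alpha = 0.05. fail to reject H0.

n_eff = 12, pos = 7, neg = 5, p = 0.774414, fail to reject H0.


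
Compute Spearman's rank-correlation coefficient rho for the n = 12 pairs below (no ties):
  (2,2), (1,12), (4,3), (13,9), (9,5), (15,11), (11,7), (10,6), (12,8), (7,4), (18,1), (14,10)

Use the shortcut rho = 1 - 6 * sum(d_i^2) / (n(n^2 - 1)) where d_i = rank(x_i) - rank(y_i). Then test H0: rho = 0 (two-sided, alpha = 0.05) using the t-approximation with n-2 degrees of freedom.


Step 1: Rank x and y separately (midranks; no ties here).
rank(x): 2->2, 1->1, 4->3, 13->9, 9->5, 15->11, 11->7, 10->6, 12->8, 7->4, 18->12, 14->10
rank(y): 2->2, 12->12, 3->3, 9->9, 5->5, 11->11, 7->7, 6->6, 8->8, 4->4, 1->1, 10->10
Step 2: d_i = R_x(i) - R_y(i); compute d_i^2.
  (2-2)^2=0, (1-12)^2=121, (3-3)^2=0, (9-9)^2=0, (5-5)^2=0, (11-11)^2=0, (7-7)^2=0, (6-6)^2=0, (8-8)^2=0, (4-4)^2=0, (12-1)^2=121, (10-10)^2=0
sum(d^2) = 242.
Step 3: rho = 1 - 6*242 / (12*(12^2 - 1)) = 1 - 1452/1716 = 0.153846.
Step 4: Under H0, t = rho * sqrt((n-2)/(1-rho^2)) = 0.4924 ~ t(10).
Step 5: Two-sided p-value from the t-distribution with 10 df = 0.633091.
Step 6: alpha = 0.05. fail to reject H0.

rho = 0.1538, p = 0.633091, fail to reject H0 at alpha = 0.05.


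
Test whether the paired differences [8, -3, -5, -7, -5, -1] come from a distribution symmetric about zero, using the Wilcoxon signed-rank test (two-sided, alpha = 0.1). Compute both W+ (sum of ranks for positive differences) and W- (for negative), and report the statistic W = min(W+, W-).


Step 1: Drop any zero differences (none here) and take |d_i|.
|d| = [8, 3, 5, 7, 5, 1]
Step 2: Midrank |d_i| (ties get averaged ranks).
ranks: |8|->6, |3|->2, |5|->3.5, |7|->5, |5|->3.5, |1|->1
Step 3: Attach original signs; sum ranks with positive sign and with negative sign.
W+ = 6 = 6
W- = 2 + 3.5 + 5 + 3.5 + 1 = 15
(Check: W+ + W- = 21 should equal n(n+1)/2 = 21.)
Step 4: Test statistic W = min(W+, W-) = 6.
Step 5: Ties in |d|, so use the tie-corrected normal approximation.
        E[W] = n(n+1)/4 = 6*7/4 = 10.5.
        Tie groups: |d|=5 (t=2); sum(t^3 - t) = 6.
        Var[W] = n(n+1)(2n+1)/24 - sum(t^3-t)/48 = 546/24 - 6/48 = 22.625.
        z = (W - E[W]) / sqrt(Var[W]) = (6 - 10.5) / 4.7566 = -0.9461.
        Two-sided p = 2*Phi(z) = 0.344118.
Step 6: alpha = 0.1. fail to reject H0.

W+ = 6, W- = 15, W = min = 6, p = 0.344118, fail to reject H0.


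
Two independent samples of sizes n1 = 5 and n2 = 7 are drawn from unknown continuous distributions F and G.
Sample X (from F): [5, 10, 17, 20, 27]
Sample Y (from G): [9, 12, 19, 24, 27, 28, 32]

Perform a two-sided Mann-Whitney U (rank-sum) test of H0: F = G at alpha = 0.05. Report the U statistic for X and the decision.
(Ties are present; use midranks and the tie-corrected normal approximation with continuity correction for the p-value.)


Step 1: Combine and sort all 12 observations; assign midranks.
sorted (value, group): (5,X), (9,Y), (10,X), (12,Y), (17,X), (19,Y), (20,X), (24,Y), (27,X), (27,Y), (28,Y), (32,Y)
ranks: 5->1, 9->2, 10->3, 12->4, 17->5, 19->6, 20->7, 24->8, 27->9.5, 27->9.5, 28->11, 32->12
Step 2: Rank sum for X: R1 = 1 + 3 + 5 + 7 + 9.5 = 25.5.
Step 3: U_X = R1 - n1(n1+1)/2 = 25.5 - 5*6/2 = 25.5 - 15 = 10.5.
       U_Y = n1*n2 - U_X = 35 - 10.5 = 24.5.
Step 4: Ties are present, so use the tie-corrected normal approximation (with continuity correction) for the p-value.
Step 5: p-value = 0.290307; compare to alpha = 0.05. fail to reject H0.

U_X = 10.5, p = 0.290307, fail to reject H0 at alpha = 0.05.


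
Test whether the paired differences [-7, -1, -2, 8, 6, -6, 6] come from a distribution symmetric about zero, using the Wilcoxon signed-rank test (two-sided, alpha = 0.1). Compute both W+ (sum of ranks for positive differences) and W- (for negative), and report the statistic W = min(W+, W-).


Step 1: Drop any zero differences (none here) and take |d_i|.
|d| = [7, 1, 2, 8, 6, 6, 6]
Step 2: Midrank |d_i| (ties get averaged ranks).
ranks: |7|->6, |1|->1, |2|->2, |8|->7, |6|->4, |6|->4, |6|->4
Step 3: Attach original signs; sum ranks with positive sign and with negative sign.
W+ = 7 + 4 + 4 = 15
W- = 6 + 1 + 2 + 4 = 13
(Check: W+ + W- = 28 should equal n(n+1)/2 = 28.)
Step 4: Test statistic W = min(W+, W-) = 13.
Step 5: Ties in |d|, so use the tie-corrected normal approximation.
        E[W] = n(n+1)/4 = 7*8/4 = 14.
        Tie groups: |d|=6 (t=3); sum(t^3 - t) = 24.
        Var[W] = n(n+1)(2n+1)/24 - sum(t^3-t)/48 = 840/24 - 24/48 = 34.5.
        z = (W - E[W]) / sqrt(Var[W]) = (13 - 14) / 5.8737 = -0.1703.
        Two-sided p = 2*Phi(z) = 0.864813.
Step 6: alpha = 0.1. fail to reject H0.

W+ = 15, W- = 13, W = min = 13, p = 0.864813, fail to reject H0.


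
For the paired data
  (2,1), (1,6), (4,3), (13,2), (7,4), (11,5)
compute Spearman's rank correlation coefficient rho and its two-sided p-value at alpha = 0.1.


Step 1: Rank x and y separately (midranks; no ties here).
rank(x): 2->2, 1->1, 4->3, 13->6, 7->4, 11->5
rank(y): 1->1, 6->6, 3->3, 2->2, 4->4, 5->5
Step 2: d_i = R_x(i) - R_y(i); compute d_i^2.
  (2-1)^2=1, (1-6)^2=25, (3-3)^2=0, (6-2)^2=16, (4-4)^2=0, (5-5)^2=0
sum(d^2) = 42.
Step 3: rho = 1 - 6*42 / (6*(6^2 - 1)) = 1 - 252/210 = -0.200000.
Step 4: Under H0, t = rho * sqrt((n-2)/(1-rho^2)) = -0.4082 ~ t(4).
Step 5: Two-sided p-value from the t-distribution with 4 df = 0.704000.
Step 6: alpha = 0.1. fail to reject H0.

rho = -0.2000, p = 0.704000, fail to reject H0 at alpha = 0.1.


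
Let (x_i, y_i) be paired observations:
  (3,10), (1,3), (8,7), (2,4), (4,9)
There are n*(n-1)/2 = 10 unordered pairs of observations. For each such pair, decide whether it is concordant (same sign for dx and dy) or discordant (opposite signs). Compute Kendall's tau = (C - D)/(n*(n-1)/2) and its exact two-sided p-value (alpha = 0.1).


Step 1: Enumerate the 10 unordered pairs (i,j) with i<j and classify each by sign(x_j-x_i) * sign(y_j-y_i).
  (1,2):dx=-2,dy=-7->C; (1,3):dx=+5,dy=-3->D; (1,4):dx=-1,dy=-6->C; (1,5):dx=+1,dy=-1->D
  (2,3):dx=+7,dy=+4->C; (2,4):dx=+1,dy=+1->C; (2,5):dx=+3,dy=+6->C; (3,4):dx=-6,dy=-3->C
  (3,5):dx=-4,dy=+2->D; (4,5):dx=+2,dy=+5->C
Step 2: C = 7, D = 3, total pairs = 10.
Step 3: tau = (C - D)/(n(n-1)/2) = (7 - 3)/10 = 0.400000.
Step 4: Exact two-sided p-value (enumerate n! = 120 permutations of y under H0): p = 0.483333.
Step 5: alpha = 0.1. fail to reject H0.

tau_b = 0.4000 (C=7, D=3), p = 0.483333, fail to reject H0.


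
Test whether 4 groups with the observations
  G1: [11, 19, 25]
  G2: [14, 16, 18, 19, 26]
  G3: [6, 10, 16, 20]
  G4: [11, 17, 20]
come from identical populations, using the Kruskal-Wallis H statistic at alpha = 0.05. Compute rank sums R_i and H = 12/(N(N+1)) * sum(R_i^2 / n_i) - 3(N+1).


Step 1: Combine all N = 15 observations and assign midranks.
sorted (value, group, rank): (6,G3,1), (10,G3,2), (11,G1,3.5), (11,G4,3.5), (14,G2,5), (16,G2,6.5), (16,G3,6.5), (17,G4,8), (18,G2,9), (19,G1,10.5), (19,G2,10.5), (20,G3,12.5), (20,G4,12.5), (25,G1,14), (26,G2,15)
Step 2: Sum ranks within each group.
R_1 = 28 (n_1 = 3)
R_2 = 46 (n_2 = 5)
R_3 = 22 (n_3 = 4)
R_4 = 24 (n_4 = 3)
Step 3: H = 12/(N(N+1)) * sum(R_i^2/n_i) - 3(N+1)
     = 12/(15*16) * (28^2/3 + 46^2/5 + 22^2/4 + 24^2/3) - 3*16
     = 0.050000 * 997.533 - 48
     = 1.876667.
Step 4: Ties present; correction factor C = 1 - 24/(15^3 - 15) = 0.992857. Corrected H = 1.876667 / 0.992857 = 1.890168.
Step 5: Under H0, H ~ chi^2(3); p-value = 0.595513.
Step 6: alpha = 0.05. fail to reject H0.

H = 1.8902, df = 3, p = 0.595513, fail to reject H0.


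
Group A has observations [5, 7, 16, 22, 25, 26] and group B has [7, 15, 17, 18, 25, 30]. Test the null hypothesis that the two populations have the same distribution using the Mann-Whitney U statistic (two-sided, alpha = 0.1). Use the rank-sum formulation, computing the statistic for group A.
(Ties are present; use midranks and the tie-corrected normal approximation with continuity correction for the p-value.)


Step 1: Combine and sort all 12 observations; assign midranks.
sorted (value, group): (5,X), (7,X), (7,Y), (15,Y), (16,X), (17,Y), (18,Y), (22,X), (25,X), (25,Y), (26,X), (30,Y)
ranks: 5->1, 7->2.5, 7->2.5, 15->4, 16->5, 17->6, 18->7, 22->8, 25->9.5, 25->9.5, 26->11, 30->12
Step 2: Rank sum for X: R1 = 1 + 2.5 + 5 + 8 + 9.5 + 11 = 37.
Step 3: U_X = R1 - n1(n1+1)/2 = 37 - 6*7/2 = 37 - 21 = 16.
       U_Y = n1*n2 - U_X = 36 - 16 = 20.
Step 4: Ties are present, so use the tie-corrected normal approximation (with continuity correction) for the p-value.
Step 5: p-value = 0.809527; compare to alpha = 0.1. fail to reject H0.

U_X = 16, p = 0.809527, fail to reject H0 at alpha = 0.1.


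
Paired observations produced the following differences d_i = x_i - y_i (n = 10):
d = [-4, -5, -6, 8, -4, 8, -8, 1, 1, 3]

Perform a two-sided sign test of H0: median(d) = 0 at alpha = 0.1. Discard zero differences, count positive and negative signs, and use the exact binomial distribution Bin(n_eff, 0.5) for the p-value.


Step 1: Discard zero differences. Original n = 10; n_eff = number of nonzero differences = 10.
Nonzero differences (with sign): -4, -5, -6, +8, -4, +8, -8, +1, +1, +3
Step 2: Count signs: positive = 5, negative = 5.
Step 3: Under H0: P(positive) = 0.5, so the number of positives S ~ Bin(10, 0.5).
Step 4: Two-sided exact p-value = sum of Bin(10,0.5) probabilities at or below the observed probability = 1.000000.
Step 5: alpha = 0.1. fail to reject H0.

n_eff = 10, pos = 5, neg = 5, p = 1.000000, fail to reject H0.


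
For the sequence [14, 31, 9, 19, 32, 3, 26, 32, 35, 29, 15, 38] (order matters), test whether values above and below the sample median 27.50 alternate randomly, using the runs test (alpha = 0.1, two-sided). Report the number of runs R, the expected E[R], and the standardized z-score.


Step 1: Compute median = 27.50; label A = above, B = below.
Labels in order: BABBABBAAABA  (n_A = 6, n_B = 6)
Step 2: Count runs R = 8.
Step 3: Under H0 (random ordering), E[R] = 2*n_A*n_B/(n_A+n_B) + 1 = 2*6*6/12 + 1 = 7.0000.
        Var[R] = 2*n_A*n_B*(2*n_A*n_B - n_A - n_B) / ((n_A+n_B)^2 * (n_A+n_B-1)) = 4320/1584 = 2.7273.
        SD[R] = 1.6514.
Step 4: Continuity-corrected z = (R - 0.5 - E[R]) / SD[R] = (8 - 0.5 - 7.0000) / 1.6514 = 0.3028.
Step 5: Two-sided p-value via normal approximation = 2*(1 - Phi(|z|)) = 0.762069.
Step 6: alpha = 0.1. fail to reject H0.

R = 8, z = 0.3028, p = 0.762069, fail to reject H0.


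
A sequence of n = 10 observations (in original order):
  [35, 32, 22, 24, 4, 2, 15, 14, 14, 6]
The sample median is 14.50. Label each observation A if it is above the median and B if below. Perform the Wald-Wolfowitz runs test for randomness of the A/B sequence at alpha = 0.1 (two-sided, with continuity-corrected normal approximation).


Step 1: Compute median = 14.50; label A = above, B = below.
Labels in order: AAAABBABBB  (n_A = 5, n_B = 5)
Step 2: Count runs R = 4.
Step 3: Under H0 (random ordering), E[R] = 2*n_A*n_B/(n_A+n_B) + 1 = 2*5*5/10 + 1 = 6.0000.
        Var[R] = 2*n_A*n_B*(2*n_A*n_B - n_A - n_B) / ((n_A+n_B)^2 * (n_A+n_B-1)) = 2000/900 = 2.2222.
        SD[R] = 1.4907.
Step 4: Continuity-corrected z = (R + 0.5 - E[R]) / SD[R] = (4 + 0.5 - 6.0000) / 1.4907 = -1.0062.
Step 5: Two-sided p-value via normal approximation = 2*(1 - Phi(|z|)) = 0.314305.
Step 6: alpha = 0.1. fail to reject H0.

R = 4, z = -1.0062, p = 0.314305, fail to reject H0.


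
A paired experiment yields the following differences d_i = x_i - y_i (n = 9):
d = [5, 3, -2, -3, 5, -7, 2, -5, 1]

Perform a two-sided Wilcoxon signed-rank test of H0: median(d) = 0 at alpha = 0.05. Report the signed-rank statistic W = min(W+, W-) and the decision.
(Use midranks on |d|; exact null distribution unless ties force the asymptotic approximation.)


Step 1: Drop any zero differences (none here) and take |d_i|.
|d| = [5, 3, 2, 3, 5, 7, 2, 5, 1]
Step 2: Midrank |d_i| (ties get averaged ranks).
ranks: |5|->7, |3|->4.5, |2|->2.5, |3|->4.5, |5|->7, |7|->9, |2|->2.5, |5|->7, |1|->1
Step 3: Attach original signs; sum ranks with positive sign and with negative sign.
W+ = 7 + 4.5 + 7 + 2.5 + 1 = 22
W- = 2.5 + 4.5 + 9 + 7 = 23
(Check: W+ + W- = 45 should equal n(n+1)/2 = 45.)
Step 4: Test statistic W = min(W+, W-) = 22.
Step 5: Ties in |d|, so use the tie-corrected normal approximation.
        E[W] = n(n+1)/4 = 9*10/4 = 22.5.
        Tie groups: |d|=2 (t=2), |d|=3 (t=2), |d|=5 (t=3); sum(t^3 - t) = 36.
        Var[W] = n(n+1)(2n+1)/24 - sum(t^3-t)/48 = 1710/24 - 36/48 = 70.5.
        z = (W - E[W]) / sqrt(Var[W]) = (22 - 22.5) / 8.3964 = -0.0595.
        Two-sided p = 2*Phi(z) = 0.952515.
Step 6: alpha = 0.05. fail to reject H0.

W+ = 22, W- = 23, W = min = 22, p = 0.952515, fail to reject H0.


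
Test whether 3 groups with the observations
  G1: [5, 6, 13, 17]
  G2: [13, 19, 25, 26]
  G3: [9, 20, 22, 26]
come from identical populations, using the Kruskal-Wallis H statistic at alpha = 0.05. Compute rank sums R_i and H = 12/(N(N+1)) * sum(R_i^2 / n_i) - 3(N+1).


Step 1: Combine all N = 12 observations and assign midranks.
sorted (value, group, rank): (5,G1,1), (6,G1,2), (9,G3,3), (13,G1,4.5), (13,G2,4.5), (17,G1,6), (19,G2,7), (20,G3,8), (22,G3,9), (25,G2,10), (26,G2,11.5), (26,G3,11.5)
Step 2: Sum ranks within each group.
R_1 = 13.5 (n_1 = 4)
R_2 = 33 (n_2 = 4)
R_3 = 31.5 (n_3 = 4)
Step 3: H = 12/(N(N+1)) * sum(R_i^2/n_i) - 3(N+1)
     = 12/(12*13) * (13.5^2/4 + 33^2/4 + 31.5^2/4) - 3*13
     = 0.076923 * 565.875 - 39
     = 4.528846.
Step 4: Ties present; correction factor C = 1 - 12/(12^3 - 12) = 0.993007. Corrected H = 4.528846 / 0.993007 = 4.560739.
Step 5: Under H0, H ~ chi^2(2); p-value = 0.102246.
Step 6: alpha = 0.05. fail to reject H0.

H = 4.5607, df = 2, p = 0.102246, fail to reject H0.


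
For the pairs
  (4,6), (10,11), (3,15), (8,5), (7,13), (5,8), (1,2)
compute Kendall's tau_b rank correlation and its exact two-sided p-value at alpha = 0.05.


Step 1: Enumerate the 21 unordered pairs (i,j) with i<j and classify each by sign(x_j-x_i) * sign(y_j-y_i).
  (1,2):dx=+6,dy=+5->C; (1,3):dx=-1,dy=+9->D; (1,4):dx=+4,dy=-1->D; (1,5):dx=+3,dy=+7->C
  (1,6):dx=+1,dy=+2->C; (1,7):dx=-3,dy=-4->C; (2,3):dx=-7,dy=+4->D; (2,4):dx=-2,dy=-6->C
  (2,5):dx=-3,dy=+2->D; (2,6):dx=-5,dy=-3->C; (2,7):dx=-9,dy=-9->C; (3,4):dx=+5,dy=-10->D
  (3,5):dx=+4,dy=-2->D; (3,6):dx=+2,dy=-7->D; (3,7):dx=-2,dy=-13->C; (4,5):dx=-1,dy=+8->D
  (4,6):dx=-3,dy=+3->D; (4,7):dx=-7,dy=-3->C; (5,6):dx=-2,dy=-5->C; (5,7):dx=-6,dy=-11->C
  (6,7):dx=-4,dy=-6->C
Step 2: C = 12, D = 9, total pairs = 21.
Step 3: tau = (C - D)/(n(n-1)/2) = (12 - 9)/21 = 0.142857.
Step 4: Exact two-sided p-value (enumerate n! = 5040 permutations of y under H0): p = 0.772619.
Step 5: alpha = 0.05. fail to reject H0.

tau_b = 0.1429 (C=12, D=9), p = 0.772619, fail to reject H0.


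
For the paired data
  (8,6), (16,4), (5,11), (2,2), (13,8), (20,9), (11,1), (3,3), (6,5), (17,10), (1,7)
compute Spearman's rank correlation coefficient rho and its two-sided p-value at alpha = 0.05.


Step 1: Rank x and y separately (midranks; no ties here).
rank(x): 8->6, 16->9, 5->4, 2->2, 13->8, 20->11, 11->7, 3->3, 6->5, 17->10, 1->1
rank(y): 6->6, 4->4, 11->11, 2->2, 8->8, 9->9, 1->1, 3->3, 5->5, 10->10, 7->7
Step 2: d_i = R_x(i) - R_y(i); compute d_i^2.
  (6-6)^2=0, (9-4)^2=25, (4-11)^2=49, (2-2)^2=0, (8-8)^2=0, (11-9)^2=4, (7-1)^2=36, (3-3)^2=0, (5-5)^2=0, (10-10)^2=0, (1-7)^2=36
sum(d^2) = 150.
Step 3: rho = 1 - 6*150 / (11*(11^2 - 1)) = 1 - 900/1320 = 0.318182.
Step 4: Under H0, t = rho * sqrt((n-2)/(1-rho^2)) = 1.0069 ~ t(9).
Step 5: Two-sided p-value from the t-distribution with 9 df = 0.340298.
Step 6: alpha = 0.05. fail to reject H0.

rho = 0.3182, p = 0.340298, fail to reject H0 at alpha = 0.05.


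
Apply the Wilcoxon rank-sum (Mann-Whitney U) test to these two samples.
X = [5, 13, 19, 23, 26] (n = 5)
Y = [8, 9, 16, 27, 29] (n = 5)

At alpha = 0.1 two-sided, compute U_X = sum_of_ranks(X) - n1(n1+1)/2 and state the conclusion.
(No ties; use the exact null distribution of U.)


Step 1: Combine and sort all 10 observations; assign midranks.
sorted (value, group): (5,X), (8,Y), (9,Y), (13,X), (16,Y), (19,X), (23,X), (26,X), (27,Y), (29,Y)
ranks: 5->1, 8->2, 9->3, 13->4, 16->5, 19->6, 23->7, 26->8, 27->9, 29->10
Step 2: Rank sum for X: R1 = 1 + 4 + 6 + 7 + 8 = 26.
Step 3: U_X = R1 - n1(n1+1)/2 = 26 - 5*6/2 = 26 - 15 = 11.
       U_Y = n1*n2 - U_X = 25 - 11 = 14.
Step 4: No ties, so the exact null distribution of U (based on enumerating the C(10,5) = 252 equally likely rank assignments) gives the two-sided p-value.
Step 5: p-value = 0.841270; compare to alpha = 0.1. fail to reject H0.

U_X = 11, p = 0.841270, fail to reject H0 at alpha = 0.1.


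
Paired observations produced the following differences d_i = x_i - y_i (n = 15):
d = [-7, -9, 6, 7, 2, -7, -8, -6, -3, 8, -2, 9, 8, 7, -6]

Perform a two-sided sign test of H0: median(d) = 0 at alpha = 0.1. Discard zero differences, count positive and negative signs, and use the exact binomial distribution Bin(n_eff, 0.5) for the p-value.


Step 1: Discard zero differences. Original n = 15; n_eff = number of nonzero differences = 15.
Nonzero differences (with sign): -7, -9, +6, +7, +2, -7, -8, -6, -3, +8, -2, +9, +8, +7, -6
Step 2: Count signs: positive = 7, negative = 8.
Step 3: Under H0: P(positive) = 0.5, so the number of positives S ~ Bin(15, 0.5).
Step 4: Two-sided exact p-value = sum of Bin(15,0.5) probabilities at or below the observed probability = 1.000000.
Step 5: alpha = 0.1. fail to reject H0.

n_eff = 15, pos = 7, neg = 8, p = 1.000000, fail to reject H0.


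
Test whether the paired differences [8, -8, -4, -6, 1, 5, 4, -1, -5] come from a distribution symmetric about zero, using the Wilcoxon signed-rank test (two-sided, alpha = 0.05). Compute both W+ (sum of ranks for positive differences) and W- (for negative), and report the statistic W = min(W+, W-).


Step 1: Drop any zero differences (none here) and take |d_i|.
|d| = [8, 8, 4, 6, 1, 5, 4, 1, 5]
Step 2: Midrank |d_i| (ties get averaged ranks).
ranks: |8|->8.5, |8|->8.5, |4|->3.5, |6|->7, |1|->1.5, |5|->5.5, |4|->3.5, |1|->1.5, |5|->5.5
Step 3: Attach original signs; sum ranks with positive sign and with negative sign.
W+ = 8.5 + 1.5 + 5.5 + 3.5 = 19
W- = 8.5 + 3.5 + 7 + 1.5 + 5.5 = 26
(Check: W+ + W- = 45 should equal n(n+1)/2 = 45.)
Step 4: Test statistic W = min(W+, W-) = 19.
Step 5: Ties in |d|, so use the tie-corrected normal approximation.
        E[W] = n(n+1)/4 = 9*10/4 = 22.5.
        Tie groups: |d|=1 (t=2), |d|=4 (t=2), |d|=5 (t=2), |d|=8 (t=2); sum(t^3 - t) = 24.
        Var[W] = n(n+1)(2n+1)/24 - sum(t^3-t)/48 = 1710/24 - 24/48 = 70.75.
        z = (W - E[W]) / sqrt(Var[W]) = (19 - 22.5) / 8.4113 = -0.4161.
        Two-sided p = 2*Phi(z) = 0.677332.
Step 6: alpha = 0.05. fail to reject H0.

W+ = 19, W- = 26, W = min = 19, p = 0.677332, fail to reject H0.


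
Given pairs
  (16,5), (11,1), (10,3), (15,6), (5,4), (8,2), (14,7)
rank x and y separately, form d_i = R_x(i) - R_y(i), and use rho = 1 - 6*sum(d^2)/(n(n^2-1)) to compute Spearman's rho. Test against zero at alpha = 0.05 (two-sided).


Step 1: Rank x and y separately (midranks; no ties here).
rank(x): 16->7, 11->4, 10->3, 15->6, 5->1, 8->2, 14->5
rank(y): 5->5, 1->1, 3->3, 6->6, 4->4, 2->2, 7->7
Step 2: d_i = R_x(i) - R_y(i); compute d_i^2.
  (7-5)^2=4, (4-1)^2=9, (3-3)^2=0, (6-6)^2=0, (1-4)^2=9, (2-2)^2=0, (5-7)^2=4
sum(d^2) = 26.
Step 3: rho = 1 - 6*26 / (7*(7^2 - 1)) = 1 - 156/336 = 0.535714.
Step 4: Under H0, t = rho * sqrt((n-2)/(1-rho^2)) = 1.4186 ~ t(5).
Step 5: Two-sided p-value from the t-distribution with 5 df = 0.215217.
Step 6: alpha = 0.05. fail to reject H0.

rho = 0.5357, p = 0.215217, fail to reject H0 at alpha = 0.05.


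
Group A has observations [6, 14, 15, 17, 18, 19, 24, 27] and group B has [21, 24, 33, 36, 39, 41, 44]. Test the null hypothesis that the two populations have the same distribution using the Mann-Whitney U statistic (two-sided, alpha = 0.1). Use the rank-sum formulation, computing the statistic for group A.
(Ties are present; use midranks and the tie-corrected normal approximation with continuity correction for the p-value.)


Step 1: Combine and sort all 15 observations; assign midranks.
sorted (value, group): (6,X), (14,X), (15,X), (17,X), (18,X), (19,X), (21,Y), (24,X), (24,Y), (27,X), (33,Y), (36,Y), (39,Y), (41,Y), (44,Y)
ranks: 6->1, 14->2, 15->3, 17->4, 18->5, 19->6, 21->7, 24->8.5, 24->8.5, 27->10, 33->11, 36->12, 39->13, 41->14, 44->15
Step 2: Rank sum for X: R1 = 1 + 2 + 3 + 4 + 5 + 6 + 8.5 + 10 = 39.5.
Step 3: U_X = R1 - n1(n1+1)/2 = 39.5 - 8*9/2 = 39.5 - 36 = 3.5.
       U_Y = n1*n2 - U_X = 56 - 3.5 = 52.5.
Step 4: Ties are present, so use the tie-corrected normal approximation (with continuity correction) for the p-value.
Step 5: p-value = 0.005437; compare to alpha = 0.1. reject H0.

U_X = 3.5, p = 0.005437, reject H0 at alpha = 0.1.


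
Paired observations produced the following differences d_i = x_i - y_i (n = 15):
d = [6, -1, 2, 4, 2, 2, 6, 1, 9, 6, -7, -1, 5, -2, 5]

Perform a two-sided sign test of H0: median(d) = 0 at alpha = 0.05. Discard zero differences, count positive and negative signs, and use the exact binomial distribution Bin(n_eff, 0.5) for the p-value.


Step 1: Discard zero differences. Original n = 15; n_eff = number of nonzero differences = 15.
Nonzero differences (with sign): +6, -1, +2, +4, +2, +2, +6, +1, +9, +6, -7, -1, +5, -2, +5
Step 2: Count signs: positive = 11, negative = 4.
Step 3: Under H0: P(positive) = 0.5, so the number of positives S ~ Bin(15, 0.5).
Step 4: Two-sided exact p-value = sum of Bin(15,0.5) probabilities at or below the observed probability = 0.118469.
Step 5: alpha = 0.05. fail to reject H0.

n_eff = 15, pos = 11, neg = 4, p = 0.118469, fail to reject H0.


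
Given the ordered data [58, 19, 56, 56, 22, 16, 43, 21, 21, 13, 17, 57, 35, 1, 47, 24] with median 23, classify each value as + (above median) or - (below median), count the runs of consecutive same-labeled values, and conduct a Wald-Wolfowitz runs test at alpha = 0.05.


Step 1: Compute median = 23; label A = above, B = below.
Labels in order: ABAABBABBBBAABAA  (n_A = 8, n_B = 8)
Step 2: Count runs R = 9.
Step 3: Under H0 (random ordering), E[R] = 2*n_A*n_B/(n_A+n_B) + 1 = 2*8*8/16 + 1 = 9.0000.
        Var[R] = 2*n_A*n_B*(2*n_A*n_B - n_A - n_B) / ((n_A+n_B)^2 * (n_A+n_B-1)) = 14336/3840 = 3.7333.
        SD[R] = 1.9322.
Step 4: R = E[R], so z = 0 with no continuity correction.
Step 5: Two-sided p-value via normal approximation = 2*(1 - Phi(|z|)) = 1.000000.
Step 6: alpha = 0.05. fail to reject H0.

R = 9, z = 0.0000, p = 1.000000, fail to reject H0.


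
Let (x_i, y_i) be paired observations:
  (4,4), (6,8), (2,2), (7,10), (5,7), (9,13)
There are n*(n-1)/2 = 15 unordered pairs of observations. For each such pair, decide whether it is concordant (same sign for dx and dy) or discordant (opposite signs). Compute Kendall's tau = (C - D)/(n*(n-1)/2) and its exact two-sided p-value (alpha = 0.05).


Step 1: Enumerate the 15 unordered pairs (i,j) with i<j and classify each by sign(x_j-x_i) * sign(y_j-y_i).
  (1,2):dx=+2,dy=+4->C; (1,3):dx=-2,dy=-2->C; (1,4):dx=+3,dy=+6->C; (1,5):dx=+1,dy=+3->C
  (1,6):dx=+5,dy=+9->C; (2,3):dx=-4,dy=-6->C; (2,4):dx=+1,dy=+2->C; (2,5):dx=-1,dy=-1->C
  (2,6):dx=+3,dy=+5->C; (3,4):dx=+5,dy=+8->C; (3,5):dx=+3,dy=+5->C; (3,6):dx=+7,dy=+11->C
  (4,5):dx=-2,dy=-3->C; (4,6):dx=+2,dy=+3->C; (5,6):dx=+4,dy=+6->C
Step 2: C = 15, D = 0, total pairs = 15.
Step 3: tau = (C - D)/(n(n-1)/2) = (15 - 0)/15 = 1.000000.
Step 4: Exact two-sided p-value (enumerate n! = 720 permutations of y under H0): p = 0.002778.
Step 5: alpha = 0.05. reject H0.

tau_b = 1.0000 (C=15, D=0), p = 0.002778, reject H0.


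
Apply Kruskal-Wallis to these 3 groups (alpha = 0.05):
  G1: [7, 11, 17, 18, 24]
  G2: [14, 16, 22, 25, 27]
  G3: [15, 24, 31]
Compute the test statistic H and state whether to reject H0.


Step 1: Combine all N = 13 observations and assign midranks.
sorted (value, group, rank): (7,G1,1), (11,G1,2), (14,G2,3), (15,G3,4), (16,G2,5), (17,G1,6), (18,G1,7), (22,G2,8), (24,G1,9.5), (24,G3,9.5), (25,G2,11), (27,G2,12), (31,G3,13)
Step 2: Sum ranks within each group.
R_1 = 25.5 (n_1 = 5)
R_2 = 39 (n_2 = 5)
R_3 = 26.5 (n_3 = 3)
Step 3: H = 12/(N(N+1)) * sum(R_i^2/n_i) - 3(N+1)
     = 12/(13*14) * (25.5^2/5 + 39^2/5 + 26.5^2/3) - 3*14
     = 0.065934 * 668.333 - 42
     = 2.065934.
Step 4: Ties present; correction factor C = 1 - 6/(13^3 - 13) = 0.997253. Corrected H = 2.065934 / 0.997253 = 2.071625.
Step 5: Under H0, H ~ chi^2(2); p-value = 0.354938.
Step 6: alpha = 0.05. fail to reject H0.

H = 2.0716, df = 2, p = 0.354938, fail to reject H0.


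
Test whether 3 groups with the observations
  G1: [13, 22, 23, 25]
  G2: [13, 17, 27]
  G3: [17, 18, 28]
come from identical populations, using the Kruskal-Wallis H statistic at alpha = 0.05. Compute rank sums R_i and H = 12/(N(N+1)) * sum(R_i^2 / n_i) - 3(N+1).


Step 1: Combine all N = 10 observations and assign midranks.
sorted (value, group, rank): (13,G1,1.5), (13,G2,1.5), (17,G2,3.5), (17,G3,3.5), (18,G3,5), (22,G1,6), (23,G1,7), (25,G1,8), (27,G2,9), (28,G3,10)
Step 2: Sum ranks within each group.
R_1 = 22.5 (n_1 = 4)
R_2 = 14 (n_2 = 3)
R_3 = 18.5 (n_3 = 3)
Step 3: H = 12/(N(N+1)) * sum(R_i^2/n_i) - 3(N+1)
     = 12/(10*11) * (22.5^2/4 + 14^2/3 + 18.5^2/3) - 3*11
     = 0.109091 * 305.979 - 33
     = 0.379545.
Step 4: Ties present; correction factor C = 1 - 12/(10^3 - 10) = 0.987879. Corrected H = 0.379545 / 0.987879 = 0.384202.
Step 5: Under H0, H ~ chi^2(2); p-value = 0.825223.
Step 6: alpha = 0.05. fail to reject H0.

H = 0.3842, df = 2, p = 0.825223, fail to reject H0.


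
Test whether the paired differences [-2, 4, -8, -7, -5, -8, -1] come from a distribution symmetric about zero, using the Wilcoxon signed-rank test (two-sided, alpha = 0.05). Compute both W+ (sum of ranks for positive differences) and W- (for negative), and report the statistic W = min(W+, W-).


Step 1: Drop any zero differences (none here) and take |d_i|.
|d| = [2, 4, 8, 7, 5, 8, 1]
Step 2: Midrank |d_i| (ties get averaged ranks).
ranks: |2|->2, |4|->3, |8|->6.5, |7|->5, |5|->4, |8|->6.5, |1|->1
Step 3: Attach original signs; sum ranks with positive sign and with negative sign.
W+ = 3 = 3
W- = 2 + 6.5 + 5 + 4 + 6.5 + 1 = 25
(Check: W+ + W- = 28 should equal n(n+1)/2 = 28.)
Step 4: Test statistic W = min(W+, W-) = 3.
Step 5: Ties in |d|, so use the tie-corrected normal approximation.
        E[W] = n(n+1)/4 = 7*8/4 = 14.
        Tie groups: |d|=8 (t=2); sum(t^3 - t) = 6.
        Var[W] = n(n+1)(2n+1)/24 - sum(t^3-t)/48 = 840/24 - 6/48 = 34.875.
        z = (W - E[W]) / sqrt(Var[W]) = (3 - 14) / 5.9055 = -1.8627.
        Two-sided p = 2*Phi(z) = 0.062509.
Step 6: alpha = 0.05. fail to reject H0.

W+ = 3, W- = 25, W = min = 3, p = 0.062509, fail to reject H0.


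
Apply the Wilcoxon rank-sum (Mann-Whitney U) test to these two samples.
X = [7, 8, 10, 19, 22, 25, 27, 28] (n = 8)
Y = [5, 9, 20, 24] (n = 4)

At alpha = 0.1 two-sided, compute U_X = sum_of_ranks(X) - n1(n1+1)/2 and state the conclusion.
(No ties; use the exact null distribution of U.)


Step 1: Combine and sort all 12 observations; assign midranks.
sorted (value, group): (5,Y), (7,X), (8,X), (9,Y), (10,X), (19,X), (20,Y), (22,X), (24,Y), (25,X), (27,X), (28,X)
ranks: 5->1, 7->2, 8->3, 9->4, 10->5, 19->6, 20->7, 22->8, 24->9, 25->10, 27->11, 28->12
Step 2: Rank sum for X: R1 = 2 + 3 + 5 + 6 + 8 + 10 + 11 + 12 = 57.
Step 3: U_X = R1 - n1(n1+1)/2 = 57 - 8*9/2 = 57 - 36 = 21.
       U_Y = n1*n2 - U_X = 32 - 21 = 11.
Step 4: No ties, so the exact null distribution of U (based on enumerating the C(12,8) = 495 equally likely rank assignments) gives the two-sided p-value.
Step 5: p-value = 0.460606; compare to alpha = 0.1. fail to reject H0.

U_X = 21, p = 0.460606, fail to reject H0 at alpha = 0.1.
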